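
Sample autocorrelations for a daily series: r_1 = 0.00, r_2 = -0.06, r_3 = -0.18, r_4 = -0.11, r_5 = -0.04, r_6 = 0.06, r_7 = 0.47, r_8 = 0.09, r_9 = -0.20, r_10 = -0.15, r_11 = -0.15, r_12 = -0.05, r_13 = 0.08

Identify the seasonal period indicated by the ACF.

The largest autocorrelation is r_7 = 0.47; the remaining lags stay at or below 0.09.
The dominant spike at lag 7 indicates a seasonal period of 7.

7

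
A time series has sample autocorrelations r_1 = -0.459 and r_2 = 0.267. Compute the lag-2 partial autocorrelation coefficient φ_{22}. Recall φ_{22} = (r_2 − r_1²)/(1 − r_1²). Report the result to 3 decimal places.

φ_{22} = (r_2 − r_1²) / (1 − r_1²)
r_1² = (-0.459)² = 0.210681
Numerator = 0.267 − 0.2107 = 0.0563; denominator = 1 − 0.2107 = 0.7893
φ_{22} = 0.0563 / 0.7893 = 0.071

0.071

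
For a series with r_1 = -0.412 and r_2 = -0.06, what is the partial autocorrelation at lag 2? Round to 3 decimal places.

-0.277

φ_{22} = (r_2 − r_1²) / (1 − r_1²)
r_1² = (-0.412)² = 0.169744
Numerator = -0.06 − 0.1697 = -0.2297; denominator = 1 − 0.1697 = 0.8303
φ_{22} = -0.2297 / 0.8303 = -0.277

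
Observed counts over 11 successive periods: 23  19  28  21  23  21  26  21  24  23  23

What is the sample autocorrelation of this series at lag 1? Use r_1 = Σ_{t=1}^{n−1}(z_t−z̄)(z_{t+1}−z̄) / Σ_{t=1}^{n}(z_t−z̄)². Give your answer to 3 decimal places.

Mean z̄ = (23 + 19 + 28 + 21 + 23 + 21 + 26 + 21 + 24 + 23 + 23)/11 = 22.9091
Numerator Σ_{t=1}^{10}(z_t−z̄)(z_{t+1}−z̄) = -44.0992
Denominator Σ(z_t−z̄)² = 62.9091
r_1 = -44.0992 / 62.9091 = -0.701

-0.701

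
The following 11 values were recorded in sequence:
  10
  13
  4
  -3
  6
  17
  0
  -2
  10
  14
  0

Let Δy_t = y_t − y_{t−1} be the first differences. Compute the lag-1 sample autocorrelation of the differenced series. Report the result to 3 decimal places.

-0.115

First differences Δy: 3, -9, -7, 9, 11, -17, -2, 12, 4, -14
Mean of differences = -1.0000
Numerator Σ(Δy_t−Δȳ)(Δy_{t+1}−Δȳ) = -113.0000
Denominator Σ(Δy_t−Δȳ)² = 980.0000
r_1(Δy) = -113.0000 / 980.0000 = -0.115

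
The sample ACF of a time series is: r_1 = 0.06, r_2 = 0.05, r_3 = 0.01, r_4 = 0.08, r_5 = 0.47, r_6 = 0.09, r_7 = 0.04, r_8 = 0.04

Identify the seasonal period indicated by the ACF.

5

The largest autocorrelation is r_5 = 0.47; the remaining lags stay at or below 0.09.
The dominant spike at lag 5 indicates a seasonal period of 5.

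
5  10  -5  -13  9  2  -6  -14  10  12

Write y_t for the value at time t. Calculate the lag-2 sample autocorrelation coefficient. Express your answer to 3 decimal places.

-0.587

Mean ȳ = (5 + 10 − 5 − 13 + 9 + 2 − 6 − 14 + 10 + 12)/10 = 1.0000
Numerator Σ_{t=1}^{8}(y_t−ȳ)(y_{t+2}−ȳ) = -511.0000
Denominator Σ(y_t−ȳ)² = 870.0000
r_2 = -511.0000 / 870.0000 = -0.587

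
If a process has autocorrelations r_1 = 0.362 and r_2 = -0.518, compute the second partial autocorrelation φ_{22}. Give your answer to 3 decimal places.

φ_{22} = (r_2 − r_1²) / (1 − r_1²)
r_1² = (0.362)² = 0.131044
Numerator = -0.518 − 0.1310 = -0.6490; denominator = 1 − 0.1310 = 0.8690
φ_{22} = -0.6490 / 0.8690 = -0.747

-0.747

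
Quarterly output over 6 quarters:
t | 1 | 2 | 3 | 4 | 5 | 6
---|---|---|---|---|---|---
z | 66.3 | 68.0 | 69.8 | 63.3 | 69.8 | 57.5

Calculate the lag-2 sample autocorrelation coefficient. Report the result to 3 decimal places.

0.296

Mean z̄ = (66.3 + 68.0 + 69.8 + 63.3 + 69.8 + 57.5)/6 = 65.7833
Deviations from mean: 0.5167, 2.2167, 4.0167, -2.4833, 4.0167, -8.2833
Numerator Σ_{t=1}^{4}(z_t−z̄)(z_{t+2}−z̄) = 33.2744
Denominator Σ(z_t−z̄)² = 112.2283
r_2 = 33.2744 / 112.2283 = 0.296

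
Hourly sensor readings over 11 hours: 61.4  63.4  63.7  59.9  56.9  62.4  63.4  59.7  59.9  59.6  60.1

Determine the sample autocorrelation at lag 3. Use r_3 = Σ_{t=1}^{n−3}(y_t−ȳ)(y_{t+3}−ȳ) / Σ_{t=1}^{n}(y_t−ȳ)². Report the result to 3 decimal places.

-0.173

Mean ȳ = (61.4 + 63.4 + 63.7 + 59.9 + 56.9 + 62.4 + 63.4 + 59.7 + 59.9 + 59.6 + 60.1)/11 = 60.9455
Numerator Σ_{t=1}^{8}(y_t−ȳ)(y_{t+3}−ȳ) = -7.6962
Denominator Σ(y_t−ȳ)² = 44.5873
r_3 = -7.6962 / 44.5873 = -0.173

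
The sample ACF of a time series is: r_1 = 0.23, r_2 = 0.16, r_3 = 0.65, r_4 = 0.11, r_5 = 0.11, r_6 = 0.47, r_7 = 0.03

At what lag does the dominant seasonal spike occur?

The largest autocorrelation is r_3 = 0.65, with a weaker echo at lag 6 (0.47); the remaining lags stay at or below 0.23. The elevated value at lag 1 (0.23), dropping to 0.16 at lag 2, reflects decaying short-term dependence rather than seasonality.
The dominant spike at lag 3 indicates a seasonal period of 3.

3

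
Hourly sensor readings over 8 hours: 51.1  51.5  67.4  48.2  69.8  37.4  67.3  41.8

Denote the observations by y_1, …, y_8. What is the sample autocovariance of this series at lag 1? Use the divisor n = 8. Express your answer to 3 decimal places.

Mean ȳ = (51.1 + 51.5 + 67.4 + 48.2 + 69.8 + 37.4 + 67.3 + 41.8)/8 = 54.3125
Σ_{t=1}^{7}(y_t−ȳ)(y_{t+1}−ȳ) = -846.5277
γ_1 = -846.5277 / 8 = -105.816

-105.816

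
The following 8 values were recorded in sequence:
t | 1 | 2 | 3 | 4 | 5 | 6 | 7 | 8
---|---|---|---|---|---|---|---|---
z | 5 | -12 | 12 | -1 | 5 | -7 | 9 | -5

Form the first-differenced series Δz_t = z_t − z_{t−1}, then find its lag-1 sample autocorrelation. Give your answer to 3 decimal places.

First differences Δz: -17, 24, -13, 6, -12, 16, -14
Mean of differences = -1.4286
Numerator Σ(Δz_t−Δz̄)(Δz_{t+1}−Δz̄) = -1258.0408
Denominator Σ(Δz_t−Δz̄)² = 1651.7143
r_1(Δz) = -1258.0408 / 1651.7143 = -0.762

-0.762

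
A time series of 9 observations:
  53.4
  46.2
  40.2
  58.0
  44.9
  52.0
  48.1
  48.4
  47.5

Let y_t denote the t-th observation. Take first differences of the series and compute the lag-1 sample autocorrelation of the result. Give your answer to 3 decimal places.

First differences Δy: -7.2, -6.0, 17.8, -13.1, 7.1, -3.9, 0.3, -0.9
Mean of differences = -0.7375
Numerator Σ(Δy_t−Δȳ)(Δy_{t+1}−Δȳ) = -417.8414
Denominator Σ(Δy_t−Δȳ)² = 638.4588
r_1(Δy) = -417.8414 / 638.4588 = -0.654

-0.654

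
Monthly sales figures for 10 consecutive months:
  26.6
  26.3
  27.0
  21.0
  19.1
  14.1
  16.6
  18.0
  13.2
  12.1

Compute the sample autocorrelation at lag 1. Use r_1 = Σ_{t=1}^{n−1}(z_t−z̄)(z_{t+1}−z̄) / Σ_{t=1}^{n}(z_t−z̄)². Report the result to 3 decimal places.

0.650

Mean z̄ = (26.6 + 26.3 + 27.0 + 21.0 + 19.1 + 14.1 + 16.6 + 18.0 + 13.2 + 12.1)/10 = 19.4000
Numerator Σ_{t=1}^{9}(z_t−z̄)(z_{t+1}−z̄) = 188.0900
Denominator Σ(z_t−z̄)² = 289.4800
r_1 = 188.0900 / 289.4800 = 0.650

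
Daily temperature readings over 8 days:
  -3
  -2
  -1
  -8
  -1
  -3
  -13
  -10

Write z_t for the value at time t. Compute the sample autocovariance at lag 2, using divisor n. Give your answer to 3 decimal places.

-4.020

Mean z̄ = (-3 − 2 − 1 − 8 − 1 − 3 − 13 − 10)/8 = -5.1250
Σ_{t=1}^{6}(z_t−z̄)(z_{t+2}−z̄) = -32.1563
γ_2 = -32.1563 / 8 = -4.020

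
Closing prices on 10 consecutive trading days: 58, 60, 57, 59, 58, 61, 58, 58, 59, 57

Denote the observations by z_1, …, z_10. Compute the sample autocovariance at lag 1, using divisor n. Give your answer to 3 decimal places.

-0.725

Mean z̄ = (58 + 60 + 57 + 59 + 58 + 61 + 58 + 58 + 59 + 57)/10 = 58.5000
Σ_{t=1}^{9}(z_t−z̄)(z_{t+1}−z̄) = -7.2500
γ_1 = -7.2500 / 10 = -0.725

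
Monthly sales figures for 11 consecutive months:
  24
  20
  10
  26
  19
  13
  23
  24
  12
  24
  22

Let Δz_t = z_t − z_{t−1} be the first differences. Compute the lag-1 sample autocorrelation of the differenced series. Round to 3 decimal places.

-0.493

First differences Δz: -4, -10, 16, -7, -6, 10, 1, -12, 12, -2
Mean of differences = -0.2000
Numerator Σ(Δz_t−Δz̄)(Δz_{t+1}−Δz̄) = -419.2400
Denominator Σ(Δz_t−Δz̄)² = 849.6000
r_1(Δz) = -419.2400 / 849.6000 = -0.493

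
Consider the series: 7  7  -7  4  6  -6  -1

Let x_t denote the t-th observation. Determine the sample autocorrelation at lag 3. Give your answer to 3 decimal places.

Mean x̄ = (7 + 7 − 7 + 4 + 6 − 6 − 1)/7 = 1.4286
Deviations from mean: 5.5714, 5.5714, -8.4286, 2.5714, 4.5714, -7.4286, -2.4286
Σ(x_t−x̄)(x_{t+3}−x̄) = (14.3265) + (25.4694) + (62.6122) + (-6.2449) = 96.1633
Denominator Σ(x_t−x̄)² = 221.7143
r_3 = 96.1633 / 221.7143 = 0.434

0.434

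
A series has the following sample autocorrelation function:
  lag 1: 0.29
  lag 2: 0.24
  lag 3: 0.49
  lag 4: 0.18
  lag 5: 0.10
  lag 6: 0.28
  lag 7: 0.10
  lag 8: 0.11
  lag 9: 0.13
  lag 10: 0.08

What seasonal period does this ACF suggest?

The largest autocorrelation is r_3 = 0.49; the remaining lags stay at or below 0.29. The elevated value at lag 1 (0.29), dropping to 0.24 at lag 2, reflects decaying short-term dependence rather than seasonality.
The dominant spike at lag 3 indicates a seasonal period of 3.

3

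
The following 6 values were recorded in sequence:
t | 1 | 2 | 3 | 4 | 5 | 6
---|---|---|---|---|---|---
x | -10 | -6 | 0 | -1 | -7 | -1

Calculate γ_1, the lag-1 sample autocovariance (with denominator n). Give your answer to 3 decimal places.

Mean x̄ = (-10 − 6 + 0 − 1 − 7 − 1)/6 = -4.1667
Σ_{t=1}^{5}(x_t−x̄)(x_{t+1}−x̄) = -1.6944
γ_1 = -1.6944 / 6 = -0.282

-0.282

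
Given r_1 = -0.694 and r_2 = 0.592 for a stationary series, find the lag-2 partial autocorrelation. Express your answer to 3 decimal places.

φ_{22} = (r_2 − r_1²) / (1 − r_1²)
r_1² = (-0.694)² = 0.481636
Numerator = 0.592 − 0.4816 = 0.1104; denominator = 1 − 0.4816 = 0.5184
φ_{22} = 0.1104 / 0.5184 = 0.213

0.213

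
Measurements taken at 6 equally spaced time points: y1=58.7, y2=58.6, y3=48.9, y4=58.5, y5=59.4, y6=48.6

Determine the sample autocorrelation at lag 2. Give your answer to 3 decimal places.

-0.432

Mean ȳ = (58.7 + 58.6 + 48.9 + 58.5 + 59.4 + 48.6)/6 = 55.4500
Σ(y_t−ȳ)(y_{t+2}−ȳ) = (-21.2875) + (9.6075) + (-25.8725) + (-20.8925) = -58.4450
Denominator Σ(y_t−ȳ)² = 135.2150
r_2 = -58.4450 / 135.2150 = -0.432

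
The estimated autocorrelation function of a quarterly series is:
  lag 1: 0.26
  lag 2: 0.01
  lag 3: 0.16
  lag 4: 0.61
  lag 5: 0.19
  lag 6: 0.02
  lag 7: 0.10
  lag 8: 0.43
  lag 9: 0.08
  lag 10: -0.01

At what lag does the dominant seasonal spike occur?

4

The largest autocorrelation is r_4 = 0.61, with a weaker echo at lag 8 (0.43); the remaining lags stay at or below 0.26. The elevated value at lag 1 (0.26), dropping to 0.01 at lag 2, reflects decaying short-term dependence rather than seasonality.
The dominant spike at lag 4 indicates a seasonal period of 4.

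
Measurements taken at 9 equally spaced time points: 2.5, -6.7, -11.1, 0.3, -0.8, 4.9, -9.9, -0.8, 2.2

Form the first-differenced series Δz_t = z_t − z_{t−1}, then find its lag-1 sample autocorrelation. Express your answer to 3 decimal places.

-0.380

First differences Δz: -9.2, -4.4, 11.4, -1.1, 5.7, -14.8, 9.1, 3.0
Mean of differences = -0.0375
Numerator Σ(Δz_t−Δz̄)(Δz_{t+1}−Δz̄) = -220.0102
Denominator Σ(Δz_t−Δz̄)² = 578.4988
r_1(Δz) = -220.0102 / 578.4988 = -0.380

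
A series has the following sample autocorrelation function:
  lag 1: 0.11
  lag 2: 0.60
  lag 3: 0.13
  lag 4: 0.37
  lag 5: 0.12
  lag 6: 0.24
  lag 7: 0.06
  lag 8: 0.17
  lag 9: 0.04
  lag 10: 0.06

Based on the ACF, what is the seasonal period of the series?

The largest autocorrelation is r_2 = 0.60, with weaker echoes at lags 4 (0.37), 6 (0.24) and 8 (0.17); the remaining lags stay at or below 0.13.
The dominant spike at lag 2 indicates a seasonal period of 2.

2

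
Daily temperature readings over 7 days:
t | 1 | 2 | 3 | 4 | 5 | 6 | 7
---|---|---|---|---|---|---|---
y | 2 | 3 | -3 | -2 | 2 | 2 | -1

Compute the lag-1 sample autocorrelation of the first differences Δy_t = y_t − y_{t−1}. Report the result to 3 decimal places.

-0.142

First differences Δy: 1, -6, 1, 4, 0, -3
Mean of differences = -0.5000
Numerator Σ(Δy_t−Δȳ)(Δy_{t+1}−Δȳ) = -8.7500
Denominator Σ(Δy_t−Δȳ)² = 61.5000
r_1(Δy) = -8.7500 / 61.5000 = -0.142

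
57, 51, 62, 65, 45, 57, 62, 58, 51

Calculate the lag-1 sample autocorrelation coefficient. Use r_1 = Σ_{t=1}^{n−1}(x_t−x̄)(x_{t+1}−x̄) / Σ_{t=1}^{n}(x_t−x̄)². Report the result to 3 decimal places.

Mean x̄ = (57 + 51 + 62 + 65 + 45 + 57 + 62 + 58 + 51)/9 = 56.4444
Numerator Σ_{t=1}^{8}(x_t−x̄)(x_{t+1}−x̄) = -86.7531
Denominator Σ(x_t−x̄)² = 328.2222
r_1 = -86.7531 / 328.2222 = -0.264

-0.264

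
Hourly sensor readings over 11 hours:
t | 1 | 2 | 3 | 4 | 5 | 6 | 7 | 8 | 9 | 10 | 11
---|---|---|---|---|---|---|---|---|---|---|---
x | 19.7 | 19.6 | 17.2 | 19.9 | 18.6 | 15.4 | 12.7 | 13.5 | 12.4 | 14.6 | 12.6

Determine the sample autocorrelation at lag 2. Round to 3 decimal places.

0.424

Mean x̄ = (19.7 + 19.6 + 17.2 + 19.9 + 18.6 + 15.4 + 12.7 + 13.5 + 12.4 + 14.6 + 12.6)/11 = 16.0182
Numerator Σ_{t=1}^{9}(x_t−x̄)(x_{t+2}−x̄) = 39.8412
Denominator Σ(x_t−x̄)² = 94.0364
r_2 = 39.8412 / 94.0364 = 0.424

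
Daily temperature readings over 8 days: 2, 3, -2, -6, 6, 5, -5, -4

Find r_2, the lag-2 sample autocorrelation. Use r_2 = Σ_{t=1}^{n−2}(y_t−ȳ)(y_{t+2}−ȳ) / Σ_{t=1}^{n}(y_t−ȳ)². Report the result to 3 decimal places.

Mean ȳ = (2 + 3 − 2 − 6 + 6 + 5 − 5 − 4)/8 = -0.1250
Σ(y_t−ȳ)(y_{t+2}−ȳ) = (-3.9844) + (-18.3594) + (-11.4844) + (-30.1094) + (-29.8594) + (-19.8594) = -113.6563
Denominator Σ(y_t−ȳ)² = 154.8750
r_2 = -113.6563 / 154.8750 = -0.734

-0.734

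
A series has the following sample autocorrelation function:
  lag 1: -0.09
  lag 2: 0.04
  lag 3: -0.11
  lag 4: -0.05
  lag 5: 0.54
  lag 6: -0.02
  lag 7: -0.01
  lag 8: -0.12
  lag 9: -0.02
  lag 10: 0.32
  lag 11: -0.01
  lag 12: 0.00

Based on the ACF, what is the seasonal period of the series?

5

The largest autocorrelation is r_5 = 0.54, with a weaker echo at lag 10 (0.32); the remaining lags stay at or below 0.04.
The dominant spike at lag 5 indicates a seasonal period of 5.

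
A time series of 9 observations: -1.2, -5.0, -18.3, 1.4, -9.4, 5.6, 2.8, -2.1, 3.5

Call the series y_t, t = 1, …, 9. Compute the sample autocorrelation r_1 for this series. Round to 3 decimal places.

-0.135

Mean ȳ = (-1.2 − 5.0 − 18.3 + 1.4 − 9.4 + 5.6 + 2.8 − 2.1 + 3.5)/9 = -2.5222
Numerator Σ_{t=1}^{8}(y_t−ȳ)(y_{t+1}−ȳ) = -60.8872
Denominator Σ(y_t−ȳ)² = 450.2556
r_1 = -60.8872 / 450.2556 = -0.135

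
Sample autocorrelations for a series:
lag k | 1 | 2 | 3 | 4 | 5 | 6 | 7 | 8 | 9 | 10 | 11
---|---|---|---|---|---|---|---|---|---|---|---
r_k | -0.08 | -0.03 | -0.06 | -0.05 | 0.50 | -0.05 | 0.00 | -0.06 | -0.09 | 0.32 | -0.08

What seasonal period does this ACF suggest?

5

The largest autocorrelation is r_5 = 0.50, with a weaker echo at lag 10 (0.32); the remaining lags stay at or below 0.00.
The dominant spike at lag 5 indicates a seasonal period of 5.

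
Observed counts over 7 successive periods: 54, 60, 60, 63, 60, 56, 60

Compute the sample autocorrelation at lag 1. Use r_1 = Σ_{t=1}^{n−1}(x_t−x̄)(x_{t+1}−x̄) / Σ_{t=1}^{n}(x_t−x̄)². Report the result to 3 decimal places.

-0.037

Mean x̄ = (54 + 60 + 60 + 63 + 60 + 56 + 60)/7 = 59.0000
Numerator Σ_{t=1}^{6}(x_t−x̄)(x_{t+1}−x̄) = -2.0000
Denominator Σ(x_t−x̄)² = 54.0000
r_1 = -2.0000 / 54.0000 = -0.037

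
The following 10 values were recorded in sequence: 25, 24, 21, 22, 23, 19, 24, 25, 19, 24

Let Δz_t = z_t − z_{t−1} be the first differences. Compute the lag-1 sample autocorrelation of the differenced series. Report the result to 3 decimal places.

First differences Δz: -1, -3, 1, 1, -4, 5, 1, -6, 5
Mean of differences = -0.1111
Numerator Σ(Δz_t−Δz̄)(Δz_{t+1}−Δz̄) = -54.5679
Denominator Σ(Δz_t−Δz̄)² = 114.8889
r_1(Δz) = -54.5679 / 114.8889 = -0.475

-0.475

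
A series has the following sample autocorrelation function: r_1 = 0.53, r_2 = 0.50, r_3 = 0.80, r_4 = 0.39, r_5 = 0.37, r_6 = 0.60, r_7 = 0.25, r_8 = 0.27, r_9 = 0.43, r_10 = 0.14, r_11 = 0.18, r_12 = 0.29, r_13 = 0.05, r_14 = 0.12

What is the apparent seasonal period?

3

The largest autocorrelation is r_3 = 0.80, with a weaker echo at lag 6 (0.60); the remaining lags stay at or below 0.53. The elevated value at lag 1 (0.53), dropping to 0.50 at lag 2, reflects decaying short-term dependence rather than seasonality.
The dominant spike at lag 3 indicates a seasonal period of 3.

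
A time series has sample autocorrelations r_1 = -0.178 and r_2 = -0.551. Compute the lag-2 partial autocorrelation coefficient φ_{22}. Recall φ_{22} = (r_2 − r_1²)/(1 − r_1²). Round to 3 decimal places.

-0.602

φ_{22} = (r_2 − r_1²) / (1 − r_1²)
r_1² = (-0.178)² = 0.031684
Numerator = -0.551 − 0.0317 = -0.5827; denominator = 1 − 0.0317 = 0.9683
φ_{22} = -0.5827 / 0.9683 = -0.602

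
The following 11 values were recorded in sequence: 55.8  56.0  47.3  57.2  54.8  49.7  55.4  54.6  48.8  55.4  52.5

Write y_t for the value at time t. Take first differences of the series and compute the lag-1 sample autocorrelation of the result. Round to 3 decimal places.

-0.576

First differences Δy: 0.2, -8.7, 9.9, -2.4, -5.1, 5.7, -0.8, -5.8, 6.6, -2.9
Mean of differences = -0.3300
Numerator Σ(Δy_t−Δȳ)(Δy_{t+1}−Δȳ) = -186.1069
Denominator Σ(Δy_t−Δȳ)² = 323.1610
r_1(Δy) = -186.1069 / 323.1610 = -0.576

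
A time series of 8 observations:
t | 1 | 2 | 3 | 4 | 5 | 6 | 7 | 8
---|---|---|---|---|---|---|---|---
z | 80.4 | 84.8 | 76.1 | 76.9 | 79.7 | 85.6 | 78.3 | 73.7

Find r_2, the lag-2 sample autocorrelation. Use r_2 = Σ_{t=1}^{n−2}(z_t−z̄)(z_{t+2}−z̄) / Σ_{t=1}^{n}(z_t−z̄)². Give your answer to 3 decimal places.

Mean z̄ = (80.4 + 84.8 + 76.1 + 76.9 + 79.7 + 85.6 + 78.3 + 73.7)/8 = 79.4375
Deviations from mean: 0.9625, 5.3625, -3.3375, -2.5375, 0.2625, 6.1625, -1.1375, -5.7375
Σ(z_t−z̄)(z_{t+2}−z̄) = (-3.2123) + (-13.6073) + (-0.8761) + (-15.6373) + (-0.2986) + (-35.3573) = -68.9891
Denominator Σ(z_t−z̄)² = 119.5188
r_2 = -68.9891 / 119.5188 = -0.577

-0.577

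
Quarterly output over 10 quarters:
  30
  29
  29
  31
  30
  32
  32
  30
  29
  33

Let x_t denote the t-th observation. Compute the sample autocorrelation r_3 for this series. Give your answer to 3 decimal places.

Mean x̄ = (30 + 29 + 29 + 31 + 30 + 32 + 32 + 30 + 29 + 33)/10 = 30.5000
Numerator Σ_{t=1}^{7}(x_t−x̄)(x_{t+3}−x̄) = 0.7500
Denominator Σ(x_t−x̄)² = 18.5000
r_3 = 0.7500 / 18.5000 = 0.041

0.041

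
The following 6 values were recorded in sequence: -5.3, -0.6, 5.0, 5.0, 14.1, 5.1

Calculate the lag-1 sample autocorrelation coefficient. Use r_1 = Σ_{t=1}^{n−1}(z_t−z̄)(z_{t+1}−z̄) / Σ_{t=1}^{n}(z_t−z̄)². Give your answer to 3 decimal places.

0.288

Mean z̄ = (-5.3 − 0.6 + 5.0 + 5.0 + 14.1 + 5.1)/6 = 3.8833
Deviations from mean: -9.1833, -4.4833, 1.1167, 1.1167, 10.2167, 1.2167
Numerator Σ_{t=1}^{5}(z_t−z̄)(z_{t+1}−z̄) = 61.2514
Denominator Σ(z_t−z̄)² = 212.7883
r_1 = 61.2514 / 212.7883 = 0.288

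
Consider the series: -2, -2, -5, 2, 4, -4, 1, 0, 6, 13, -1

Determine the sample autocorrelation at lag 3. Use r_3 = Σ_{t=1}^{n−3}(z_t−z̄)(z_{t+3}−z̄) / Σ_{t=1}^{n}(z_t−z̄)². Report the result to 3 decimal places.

Mean z̄ = (-2 − 2 − 5 + 2 + 4 − 4 + 1 + 0 + 6 + 13 − 1)/11 = 1.0909
Numerator Σ_{t=1}^{8}(z_t−z̄)(z_{t+3}−z̄) = -7.8430
Denominator Σ(z_t−z̄)² = 262.9091
r_3 = -7.8430 / 262.9091 = -0.030

-0.030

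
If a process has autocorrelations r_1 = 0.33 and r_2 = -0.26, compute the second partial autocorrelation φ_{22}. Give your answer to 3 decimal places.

φ_{22} = (r_2 − r_1²) / (1 − r_1²)
r_1² = (0.33)² = 0.1089
Numerator = -0.26 − 0.1089 = -0.3689; denominator = 1 − 0.1089 = 0.8911
φ_{22} = -0.3689 / 0.8911 = -0.414

-0.414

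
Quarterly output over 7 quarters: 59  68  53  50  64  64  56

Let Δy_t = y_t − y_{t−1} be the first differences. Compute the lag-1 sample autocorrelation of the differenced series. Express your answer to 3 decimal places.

First differences Δy: 9, -15, -3, 14, 0, -8
Mean of differences = -0.5000
Numerator Σ(Δy_t−Δȳ)(Δy_{t+1}−Δȳ) = -134.2500
Denominator Σ(Δy_t−Δȳ)² = 573.5000
r_1(Δy) = -134.2500 / 573.5000 = -0.234

-0.234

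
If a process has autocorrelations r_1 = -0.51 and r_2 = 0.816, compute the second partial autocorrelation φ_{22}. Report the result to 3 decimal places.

0.751

φ_{22} = (r_2 − r_1²) / (1 − r_1²)
r_1² = (-0.51)² = 0.2601
Numerator = 0.816 − 0.2601 = 0.5559; denominator = 1 − 0.2601 = 0.7399
φ_{22} = 0.5559 / 0.7399 = 0.751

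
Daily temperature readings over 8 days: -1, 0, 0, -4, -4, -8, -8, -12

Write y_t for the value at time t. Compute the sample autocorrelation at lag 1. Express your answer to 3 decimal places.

Mean ȳ = (-1 + 0 + 0 − 4 − 4 − 8 − 8 − 12)/8 = -4.6250
Σ(y_t−ȳ)(y_{t+1}−ȳ) = (16.7656) + (21.3906) + (2.8906) + (0.3906) + (-2.1094) + (11.3906) + (24.8906) = 75.6094
Denominator Σ(y_t−ȳ)² = 133.8750
r_1 = 75.6094 / 133.8750 = 0.565

0.565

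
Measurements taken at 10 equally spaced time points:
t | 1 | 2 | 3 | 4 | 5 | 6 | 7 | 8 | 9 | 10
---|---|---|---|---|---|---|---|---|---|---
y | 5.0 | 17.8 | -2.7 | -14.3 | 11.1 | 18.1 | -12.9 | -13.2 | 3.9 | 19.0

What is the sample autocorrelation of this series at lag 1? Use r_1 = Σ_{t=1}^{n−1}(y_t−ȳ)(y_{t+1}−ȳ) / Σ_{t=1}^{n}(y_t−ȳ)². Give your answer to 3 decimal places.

0.029

Mean ȳ = (5.0 + 17.8 − 2.7 − 14.3 + 11.1 + 18.1 − 12.9 − 13.2 + 3.9 + 19.0)/10 = 3.1800
Numerator Σ_{t=1}^{9}(y_t−ȳ)(y_{t+1}−ȳ) = 46.2236
Denominator Σ(y_t−ȳ)² = 1620.1760
r_1 = 46.2236 / 1620.1760 = 0.029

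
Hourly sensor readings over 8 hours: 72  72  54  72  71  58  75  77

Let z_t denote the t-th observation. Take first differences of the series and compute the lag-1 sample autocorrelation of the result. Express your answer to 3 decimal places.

First differences Δz: 0, -18, 18, -1, -13, 17, 2
Mean of differences = 0.7143
Numerator Σ(Δz_t−Δz̄)(Δz_{t+1}−Δz̄) = -518.6531
Denominator Σ(Δz_t−Δz̄)² = 1107.4286
r_1(Δz) = -518.6531 / 1107.4286 = -0.468

-0.468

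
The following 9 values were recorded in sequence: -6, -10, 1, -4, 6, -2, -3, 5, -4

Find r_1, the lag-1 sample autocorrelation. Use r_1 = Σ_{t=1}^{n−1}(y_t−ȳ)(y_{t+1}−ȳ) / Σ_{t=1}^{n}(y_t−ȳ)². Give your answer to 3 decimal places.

-0.170

Mean ȳ = (-6 − 10 + 1 − 4 + 6 − 2 − 3 + 5 − 4)/9 = -1.8889
Numerator Σ_{t=1}^{8}(y_t−ȳ)(y_{t+1}−ȳ) = -35.7901
Denominator Σ(y_t−ȳ)² = 210.8889
r_1 = -35.7901 / 210.8889 = -0.170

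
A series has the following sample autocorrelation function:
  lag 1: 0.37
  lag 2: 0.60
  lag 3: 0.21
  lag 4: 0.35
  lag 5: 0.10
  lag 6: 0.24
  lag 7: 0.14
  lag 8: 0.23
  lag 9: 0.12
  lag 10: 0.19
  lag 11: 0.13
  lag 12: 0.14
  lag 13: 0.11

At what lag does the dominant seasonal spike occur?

2

The largest autocorrelation is r_2 = 0.60; the remaining lags stay at or below 0.37.
The dominant spike at lag 2 indicates a seasonal period of 2.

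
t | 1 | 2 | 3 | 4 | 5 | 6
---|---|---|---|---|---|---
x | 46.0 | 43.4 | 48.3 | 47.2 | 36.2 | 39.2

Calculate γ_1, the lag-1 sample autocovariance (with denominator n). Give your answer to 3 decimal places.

Mean x̄ = (46.0 + 43.4 + 48.3 + 47.2 + 36.2 + 39.2)/6 = 43.3833
Σ_{t=1}^{5}(x_t−x̄)(x_{t+1}−x̄) = 21.5247
γ_1 = 21.5247 / 6 = 3.587

3.587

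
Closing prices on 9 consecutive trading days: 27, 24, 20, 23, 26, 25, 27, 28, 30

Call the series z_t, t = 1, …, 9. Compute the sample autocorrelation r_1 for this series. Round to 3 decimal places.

0.467

Mean z̄ = (27 + 24 + 20 + 23 + 26 + 25 + 27 + 28 + 30)/9 = 25.5556
Numerator Σ_{t=1}^{8}(z_t−z̄)(z_{t+1}−z̄) = 32.8025
Denominator Σ(z_t−z̄)² = 70.2222
r_1 = 32.8025 / 70.2222 = 0.467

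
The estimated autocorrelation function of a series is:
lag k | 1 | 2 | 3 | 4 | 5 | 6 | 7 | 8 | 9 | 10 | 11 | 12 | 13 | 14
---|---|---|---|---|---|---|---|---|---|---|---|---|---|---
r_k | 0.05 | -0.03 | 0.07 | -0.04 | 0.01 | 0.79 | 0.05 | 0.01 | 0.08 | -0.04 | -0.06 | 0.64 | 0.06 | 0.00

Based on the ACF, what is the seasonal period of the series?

6

The largest autocorrelation is r_6 = 0.79, with a weaker echo at lag 12 (0.64); the remaining lags stay at or below 0.08.
The dominant spike at lag 6 indicates a seasonal period of 6.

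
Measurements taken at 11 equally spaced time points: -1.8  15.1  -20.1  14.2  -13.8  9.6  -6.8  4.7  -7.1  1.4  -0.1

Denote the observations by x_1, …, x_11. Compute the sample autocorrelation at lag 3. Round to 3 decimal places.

Mean x̄ = (-1.8 + 15.1 − 20.1 + 14.2 − 13.8 + 9.6 − 6.8 + 4.7 − 7.1 + 1.4 − 0.1)/11 = -0.4273
Numerator Σ_{t=1}^{8}(x_t−x̄)(x_{t+3}−x̄) = -663.6422
Denominator Σ(x_t−x̄)² = 1238.2018
r_3 = -663.6422 / 1238.2018 = -0.536

-0.536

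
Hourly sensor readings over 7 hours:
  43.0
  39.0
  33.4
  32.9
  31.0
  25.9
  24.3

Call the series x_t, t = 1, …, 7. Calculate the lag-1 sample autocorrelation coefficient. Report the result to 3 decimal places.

Mean x̄ = (43.0 + 39.0 + 33.4 + 32.9 + 31.0 + 25.9 + 24.3)/7 = 32.7857
Σ(x_t−x̄)(x_{t+1}−x̄) = (63.4745) + (3.8173) + (0.0702) + (-0.2041) + (12.2959) + (58.4302) = 137.8841
Denominator Σ(x_t−x̄)² = 265.9486
r_1 = 137.8841 / 265.9486 = 0.518

0.518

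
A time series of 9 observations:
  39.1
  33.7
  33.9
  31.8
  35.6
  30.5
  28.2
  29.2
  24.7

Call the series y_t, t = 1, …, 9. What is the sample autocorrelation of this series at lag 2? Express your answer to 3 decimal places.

0.261

Mean ȳ = (39.1 + 33.7 + 33.9 + 31.8 + 35.6 + 30.5 + 28.2 + 29.2 + 24.7)/9 = 31.8556
Numerator Σ_{t=1}^{7}(y_t−ȳ)(y_{t+2}−ȳ) = 38.5083
Denominator Σ(y_t−ȳ)² = 147.5422
r_2 = 38.5083 / 147.5422 = 0.261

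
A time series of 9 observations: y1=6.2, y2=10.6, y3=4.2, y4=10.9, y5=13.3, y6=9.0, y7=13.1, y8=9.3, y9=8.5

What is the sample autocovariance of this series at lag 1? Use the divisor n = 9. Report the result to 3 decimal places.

-1.734

Mean ȳ = (6.2 + 10.6 + 4.2 + 10.9 + 13.3 + 9.0 + 13.1 + 9.3 + 8.5)/9 = 9.4556
Σ_{t=1}^{8}(y_t−ȳ)(y_{t+1}−ȳ) = -15.6086
γ_1 = -15.6086 / 9 = -1.734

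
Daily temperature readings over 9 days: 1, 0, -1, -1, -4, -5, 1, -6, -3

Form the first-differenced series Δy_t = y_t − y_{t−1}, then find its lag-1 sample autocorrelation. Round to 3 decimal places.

First differences Δy: -1, -1, 0, -3, -1, 6, -7, 3
Mean of differences = -0.5000
Numerator Σ(Δy_t−Δȳ)(Δy_{t+1}−Δȳ) = -68.2500
Denominator Σ(Δy_t−Δȳ)² = 104.0000
r_1(Δy) = -68.2500 / 104.0000 = -0.656

-0.656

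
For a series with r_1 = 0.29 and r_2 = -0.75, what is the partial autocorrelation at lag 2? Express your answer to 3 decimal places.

φ_{22} = (r_2 − r_1²) / (1 − r_1²)
r_1² = (0.29)² = 0.0841
Numerator = -0.75 − 0.0841 = -0.8341; denominator = 1 − 0.0841 = 0.9159
φ_{22} = -0.8341 / 0.9159 = -0.911

-0.911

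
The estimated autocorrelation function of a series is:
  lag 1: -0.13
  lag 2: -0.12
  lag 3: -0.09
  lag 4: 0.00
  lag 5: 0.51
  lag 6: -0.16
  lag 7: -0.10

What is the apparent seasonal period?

The largest autocorrelation is r_5 = 0.51; the remaining lags stay at or below 0.00.
The dominant spike at lag 5 indicates a seasonal period of 5.

5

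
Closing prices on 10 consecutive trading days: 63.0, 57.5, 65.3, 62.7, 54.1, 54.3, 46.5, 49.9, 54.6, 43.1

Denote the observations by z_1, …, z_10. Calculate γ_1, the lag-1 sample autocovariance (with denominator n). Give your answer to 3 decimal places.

Mean z̄ = (63.0 + 57.5 + 65.3 + 62.7 + 54.1 + 54.3 + 46.5 + 49.9 + 54.6 + 43.1)/10 = 55.1000
Σ_{t=1}^{9}(z_t−z̄)(z_{t+1}−z̄) = 174.3600
γ_1 = 174.3600 / 10 = 17.436

17.436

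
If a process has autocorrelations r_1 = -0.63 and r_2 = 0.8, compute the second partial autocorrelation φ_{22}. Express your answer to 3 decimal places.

φ_{22} = (r_2 − r_1²) / (1 − r_1²)
r_1² = (-0.63)² = 0.3969
Numerator = 0.8 − 0.3969 = 0.4031; denominator = 1 − 0.3969 = 0.6031
φ_{22} = 0.4031 / 0.6031 = 0.668

0.668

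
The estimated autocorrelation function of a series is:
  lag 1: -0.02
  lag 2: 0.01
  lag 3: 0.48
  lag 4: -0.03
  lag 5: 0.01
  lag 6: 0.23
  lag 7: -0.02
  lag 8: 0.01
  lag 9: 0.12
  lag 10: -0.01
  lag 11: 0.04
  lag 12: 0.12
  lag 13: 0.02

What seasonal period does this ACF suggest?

The largest autocorrelation is r_3 = 0.48, with a weaker echo at lag 6 (0.23); the remaining lags stay at or below 0.12.
The dominant spike at lag 3 indicates a seasonal period of 3.

3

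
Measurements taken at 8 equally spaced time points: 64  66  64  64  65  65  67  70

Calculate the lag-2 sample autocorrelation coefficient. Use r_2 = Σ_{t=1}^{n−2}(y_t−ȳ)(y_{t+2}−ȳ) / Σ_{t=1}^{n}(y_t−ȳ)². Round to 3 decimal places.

0.016

Mean ȳ = (64 + 66 + 64 + 64 + 65 + 65 + 67 + 70)/8 = 65.6250
Σ(y_t−ȳ)(y_{t+2}−ȳ) = (2.6406) + (-0.6094) + (1.0156) + (1.0156) + (-0.8594) + (-2.7344) = 0.4688
Denominator Σ(y_t−ȳ)² = 29.8750
r_2 = 0.4688 / 29.8750 = 0.016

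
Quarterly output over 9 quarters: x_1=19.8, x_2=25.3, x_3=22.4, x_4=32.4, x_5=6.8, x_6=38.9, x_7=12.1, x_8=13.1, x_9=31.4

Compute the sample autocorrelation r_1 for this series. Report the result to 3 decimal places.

Mean x̄ = (19.8 + 25.3 + 22.4 + 32.4 + 6.8 + 38.9 + 12.1 + 13.1 + 31.4)/9 = 22.4667
Numerator Σ_{t=1}^{8}(x_t−x̄)(x_{t+1}−x̄) = -578.4178
Denominator Σ(x_t−x̄)² = 904.3200
r_1 = -578.4178 / 904.3200 = -0.640

-0.640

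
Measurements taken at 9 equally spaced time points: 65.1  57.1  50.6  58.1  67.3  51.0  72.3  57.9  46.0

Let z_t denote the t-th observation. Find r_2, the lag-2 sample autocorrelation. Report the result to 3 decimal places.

-0.278

Mean z̄ = (65.1 + 57.1 + 50.6 + 58.1 + 67.3 + 51.0 + 72.3 + 57.9 + 46.0)/9 = 58.3778
Σ(z_t−z̄)(z_{t+2}−z̄) = (-52.2840) + (0.3549) + (-69.3951) + (2.0494) + (124.2172) + (3.5249) + (-172.3262) = -163.8588
Denominator Σ(z_t−z̄)² = 588.6956
r_2 = -163.8588 / 588.6956 = -0.278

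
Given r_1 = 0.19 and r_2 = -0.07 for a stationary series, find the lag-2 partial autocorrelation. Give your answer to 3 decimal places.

-0.110

φ_{22} = (r_2 − r_1²) / (1 − r_1²)
r_1² = (0.19)² = 0.0361
Numerator = -0.07 − 0.0361 = -0.1061; denominator = 1 − 0.0361 = 0.9639
φ_{22} = -0.1061 / 0.9639 = -0.110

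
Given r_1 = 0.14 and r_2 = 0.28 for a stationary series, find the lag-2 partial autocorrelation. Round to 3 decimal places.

φ_{22} = (r_2 − r_1²) / (1 − r_1²)
r_1² = (0.14)² = 0.0196
Numerator = 0.28 − 0.0196 = 0.2604; denominator = 1 − 0.0196 = 0.9804
φ_{22} = 0.2604 / 0.9804 = 0.266

0.266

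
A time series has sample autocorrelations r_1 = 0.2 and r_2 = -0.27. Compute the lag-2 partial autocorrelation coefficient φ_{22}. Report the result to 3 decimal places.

φ_{22} = (r_2 − r_1²) / (1 − r_1²)
r_1² = (0.2)² = 0.04
Numerator = -0.27 − 0.0400 = -0.3100; denominator = 1 − 0.0400 = 0.9600
φ_{22} = -0.3100 / 0.9600 = -0.323

-0.323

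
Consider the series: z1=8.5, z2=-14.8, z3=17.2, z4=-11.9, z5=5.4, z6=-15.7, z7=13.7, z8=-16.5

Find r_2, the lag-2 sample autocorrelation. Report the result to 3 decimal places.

Mean z̄ = (8.5 − 14.8 + 17.2 − 11.9 + 5.4 − 15.7 + 13.7 − 16.5)/8 = -1.7625
Deviations from mean: 10.2625, -13.0375, 18.9625, -10.1375, 7.1625, -13.9375, 15.4625, -14.7375
Σ(z_t−z̄)(z_{t+2}−z̄) = (194.6027) + (132.1677) + (135.8189) + (141.2914) + (110.7502) + (205.4039) = 920.0347
Denominator Σ(z_t−z̄)² = 1439.4788
r_2 = 920.0347 / 1439.4788 = 0.639

0.639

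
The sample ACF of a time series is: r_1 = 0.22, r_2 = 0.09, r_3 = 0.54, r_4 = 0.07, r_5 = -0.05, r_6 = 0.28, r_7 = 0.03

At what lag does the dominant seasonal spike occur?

3

The largest autocorrelation is r_3 = 0.54, with a weaker echo at lag 6 (0.28); the remaining lags stay at or below 0.22. The elevated value at lag 1 (0.22), dropping to 0.09 at lag 2, reflects decaying short-term dependence rather than seasonality.
The dominant spike at lag 3 indicates a seasonal period of 3.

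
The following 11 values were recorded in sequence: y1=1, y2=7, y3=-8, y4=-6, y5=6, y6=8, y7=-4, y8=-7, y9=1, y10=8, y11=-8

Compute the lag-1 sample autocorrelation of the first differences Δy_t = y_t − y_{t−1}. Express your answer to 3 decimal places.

-0.151

First differences Δy: 6, -15, 2, 12, 2, -12, -3, 8, 7, -16
Mean of differences = -0.9000
Numerator Σ(Δy_t−Δȳ)(Δy_{t+1}−Δȳ) = -139.9100
Denominator Σ(Δy_t−Δȳ)² = 926.9000
r_1(Δy) = -139.9100 / 926.9000 = -0.151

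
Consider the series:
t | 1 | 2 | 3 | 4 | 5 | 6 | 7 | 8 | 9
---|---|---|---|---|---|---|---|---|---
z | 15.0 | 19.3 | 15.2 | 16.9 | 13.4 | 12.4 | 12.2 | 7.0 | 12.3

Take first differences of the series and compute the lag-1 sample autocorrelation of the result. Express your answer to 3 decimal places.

-0.545

First differences Δz: 4.3, -4.1, 1.7, -3.5, -1.0, -0.2, -5.2, 5.3
Mean of differences = -0.3375
Numerator Σ(Δz_t−Δz̄)(Δz_{t+1}−Δz̄) = -57.6352
Denominator Σ(Δz_t−Δz̄)² = 105.6988
r_1(Δz) = -57.6352 / 105.6988 = -0.545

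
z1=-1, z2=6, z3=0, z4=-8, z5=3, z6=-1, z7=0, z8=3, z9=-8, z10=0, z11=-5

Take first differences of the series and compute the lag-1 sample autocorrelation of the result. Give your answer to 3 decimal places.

-0.576

First differences Δz: 7, -6, -8, 11, -4, 1, 3, -11, 8, -5
Mean of differences = -0.4000
Numerator Σ(Δz_t−Δz̄)(Δz_{t+1}−Δz̄) = -290.5600
Denominator Σ(Δz_t−Δz̄)² = 504.4000
r_1(Δz) = -290.5600 / 504.4000 = -0.576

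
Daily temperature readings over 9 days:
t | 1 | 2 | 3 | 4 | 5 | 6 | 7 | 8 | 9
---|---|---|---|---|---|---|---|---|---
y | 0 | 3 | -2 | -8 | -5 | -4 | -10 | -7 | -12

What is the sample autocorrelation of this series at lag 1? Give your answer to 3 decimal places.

Mean ȳ = (0 + 3 − 2 − 8 − 5 − 4 − 10 − 7 − 12)/9 = -5.0000
Numerator Σ_{t=1}^{8}(y_t−ȳ)(y_{t+1}−ȳ) = 74.0000
Denominator Σ(y_t−ȳ)² = 186.0000
r_1 = 74.0000 / 186.0000 = 0.398

0.398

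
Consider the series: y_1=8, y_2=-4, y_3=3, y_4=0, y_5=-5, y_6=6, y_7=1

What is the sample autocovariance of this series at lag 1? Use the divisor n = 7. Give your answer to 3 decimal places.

Mean ȳ = (8 − 4 + 3 + 0 − 5 + 6 + 1)/7 = 1.2857
Σ_{t=1}^{6}(y_t−ȳ)(y_{t+1}−ȳ) = -69.6531
γ_1 = -69.6531 / 7 = -9.950

-9.950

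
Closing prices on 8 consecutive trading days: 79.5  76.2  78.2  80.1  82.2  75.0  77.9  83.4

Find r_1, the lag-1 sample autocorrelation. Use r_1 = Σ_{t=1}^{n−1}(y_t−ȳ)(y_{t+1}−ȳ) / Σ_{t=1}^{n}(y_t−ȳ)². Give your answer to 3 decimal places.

Mean ȳ = (79.5 + 76.2 + 78.2 + 80.1 + 82.2 + 75.0 + 77.9 + 83.4)/8 = 79.0625
Deviations from mean: 0.4375, -2.8625, -0.8625, 1.0375, 3.1375, -4.0625, -1.1625, 4.3375
Σ(y_t−ȳ)(y_{t+1}−ȳ) = (-1.2523) + (2.4689) + (-0.8948) + (3.2552) + (-12.7461) + (4.7227) + (-5.0423) = -9.4889
Denominator Σ(y_t−ȳ)² = 56.7188
r_1 = -9.4889 / 56.7188 = -0.167

-0.167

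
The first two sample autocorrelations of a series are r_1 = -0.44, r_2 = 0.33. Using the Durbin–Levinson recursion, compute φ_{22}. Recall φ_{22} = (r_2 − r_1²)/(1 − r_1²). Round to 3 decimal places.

0.169

φ_{22} = (r_2 − r_1²) / (1 − r_1²)
r_1² = (-0.44)² = 0.1936
Numerator = 0.33 − 0.1936 = 0.1364; denominator = 1 − 0.1936 = 0.8064
φ_{22} = 0.1364 / 0.8064 = 0.169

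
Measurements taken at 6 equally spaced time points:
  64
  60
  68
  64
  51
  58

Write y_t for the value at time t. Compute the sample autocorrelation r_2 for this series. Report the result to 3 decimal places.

-0.336

Mean ȳ = (64 + 60 + 68 + 64 + 51 + 58)/6 = 60.8333
Deviations from mean: 3.1667, -0.8333, 7.1667, 3.1667, -9.8333, -2.8333
Σ(y_t−ȳ)(y_{t+2}−ȳ) = (22.6944) + (-2.6389) + (-70.4722) + (-8.9722) = -59.3889
Denominator Σ(y_t−ȳ)² = 176.8333
r_2 = -59.3889 / 176.8333 = -0.336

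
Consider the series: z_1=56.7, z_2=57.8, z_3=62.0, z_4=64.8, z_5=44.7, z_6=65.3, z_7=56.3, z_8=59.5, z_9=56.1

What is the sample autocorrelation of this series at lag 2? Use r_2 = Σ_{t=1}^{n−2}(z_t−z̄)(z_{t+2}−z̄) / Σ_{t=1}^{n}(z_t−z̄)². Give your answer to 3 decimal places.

Mean z̄ = (56.7 + 57.8 + 62.0 + 64.8 + 44.7 + 65.3 + 56.3 + 59.5 + 56.1)/9 = 58.1333
Numerator Σ_{t=1}^{7}(z_t−z̄)(z_{t+2}−z̄) = 26.2211
Denominator Σ(z_t−z̄)² = 302.7400
r_2 = 26.2211 / 302.7400 = 0.087

0.087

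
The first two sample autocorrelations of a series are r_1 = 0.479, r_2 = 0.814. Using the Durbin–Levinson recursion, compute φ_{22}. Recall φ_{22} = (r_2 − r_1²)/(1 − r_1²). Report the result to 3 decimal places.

0.759

φ_{22} = (r_2 − r_1²) / (1 − r_1²)
r_1² = (0.479)² = 0.229441
Numerator = 0.814 − 0.2294 = 0.5846; denominator = 1 − 0.2294 = 0.7706
φ_{22} = 0.5846 / 0.7706 = 0.759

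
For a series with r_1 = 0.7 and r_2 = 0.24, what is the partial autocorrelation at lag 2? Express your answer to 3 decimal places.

-0.490

φ_{22} = (r_2 − r_1²) / (1 − r_1²)
r_1² = (0.7)² = 0.49
Numerator = 0.24 − 0.4900 = -0.2500; denominator = 1 − 0.4900 = 0.5100
φ_{22} = -0.2500 / 0.5100 = -0.490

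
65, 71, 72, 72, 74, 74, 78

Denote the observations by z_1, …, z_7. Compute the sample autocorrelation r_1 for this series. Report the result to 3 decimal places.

0.236

Mean z̄ = (65 + 71 + 72 + 72 + 74 + 74 + 78)/7 = 72.2857
Σ(z_t−z̄)(z_{t+1}−z̄) = (9.3673) + (0.3673) + (0.0816) + (-0.4898) + (2.9388) + (9.7959) = 22.0612
Denominator Σ(z_t−z̄)² = 93.4286
r_1 = 22.0612 / 93.4286 = 0.236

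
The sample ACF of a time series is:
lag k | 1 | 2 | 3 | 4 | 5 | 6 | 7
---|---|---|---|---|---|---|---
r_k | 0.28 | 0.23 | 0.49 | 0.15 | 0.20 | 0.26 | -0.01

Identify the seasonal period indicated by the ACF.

3

The largest autocorrelation is r_3 = 0.49; the remaining lags stay at or below 0.28. The elevated value at lag 1 (0.28), dropping to 0.23 at lag 2, reflects decaying short-term dependence rather than seasonality.
The dominant spike at lag 3 indicates a seasonal period of 3.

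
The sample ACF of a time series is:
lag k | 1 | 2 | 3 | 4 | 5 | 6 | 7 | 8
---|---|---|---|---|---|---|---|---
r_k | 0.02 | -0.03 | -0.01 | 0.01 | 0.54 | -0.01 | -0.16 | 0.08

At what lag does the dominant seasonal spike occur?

5

The largest autocorrelation is r_5 = 0.54; the remaining lags stay at or below 0.08.
The dominant spike at lag 5 indicates a seasonal period of 5.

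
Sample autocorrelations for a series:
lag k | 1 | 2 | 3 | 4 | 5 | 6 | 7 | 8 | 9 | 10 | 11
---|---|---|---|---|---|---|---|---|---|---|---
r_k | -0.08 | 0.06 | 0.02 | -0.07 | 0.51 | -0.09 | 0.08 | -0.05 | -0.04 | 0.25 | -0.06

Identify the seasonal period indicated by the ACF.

The largest autocorrelation is r_5 = 0.51, with a weaker echo at lag 10 (0.25); the remaining lags stay at or below 0.08.
The dominant spike at lag 5 indicates a seasonal period of 5.

5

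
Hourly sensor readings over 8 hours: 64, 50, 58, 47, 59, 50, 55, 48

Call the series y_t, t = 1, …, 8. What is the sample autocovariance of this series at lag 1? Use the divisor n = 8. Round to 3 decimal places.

-18.705

Mean ȳ = (64 + 50 + 58 + 47 + 59 + 50 + 55 + 48)/8 = 53.8750
Σ_{t=1}^{7}(y_t−ȳ)(y_{t+1}−ȳ) = -149.6406
γ_1 = -149.6406 / 8 = -18.705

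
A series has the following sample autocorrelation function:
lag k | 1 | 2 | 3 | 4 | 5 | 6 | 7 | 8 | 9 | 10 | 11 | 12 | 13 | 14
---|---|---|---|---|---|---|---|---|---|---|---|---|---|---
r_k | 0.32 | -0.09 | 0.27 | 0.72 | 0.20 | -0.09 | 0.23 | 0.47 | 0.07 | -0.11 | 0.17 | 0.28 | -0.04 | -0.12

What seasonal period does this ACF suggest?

4

The largest autocorrelation is r_4 = 0.72, with a weaker echo at lag 8 (0.47); the remaining lags stay at or below 0.32.
The dominant spike at lag 4 indicates a seasonal period of 4.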